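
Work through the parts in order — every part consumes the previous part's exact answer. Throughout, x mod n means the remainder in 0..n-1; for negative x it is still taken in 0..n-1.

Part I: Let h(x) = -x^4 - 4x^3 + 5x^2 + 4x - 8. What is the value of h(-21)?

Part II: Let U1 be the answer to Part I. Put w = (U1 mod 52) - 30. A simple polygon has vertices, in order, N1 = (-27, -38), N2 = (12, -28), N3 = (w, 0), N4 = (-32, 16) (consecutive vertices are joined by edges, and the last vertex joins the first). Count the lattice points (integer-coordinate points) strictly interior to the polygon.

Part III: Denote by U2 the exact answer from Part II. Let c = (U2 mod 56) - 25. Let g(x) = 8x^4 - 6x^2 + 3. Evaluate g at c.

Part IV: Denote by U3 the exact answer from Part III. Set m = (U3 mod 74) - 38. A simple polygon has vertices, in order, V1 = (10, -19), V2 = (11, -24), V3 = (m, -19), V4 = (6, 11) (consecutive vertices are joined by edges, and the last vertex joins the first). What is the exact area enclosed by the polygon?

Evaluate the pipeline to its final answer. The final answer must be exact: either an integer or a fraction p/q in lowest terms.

315/2

Part I: -1*(-21)^4 - 4*(-21)^3 + 5*(-21)^2 + 4*(-21)^1 - 8 = (-194481) + (37044) + (2205) + (-84) + (-8) = -155324; answer -155324
Part II: U1 = -155324; w = -30; cross terms: (-27*-28 - 12*-38)=1212, (12*0 - -30*-28)=-840, (-30*16 - -32*0)=-480, (-32*-38 - -27*16)=1648; twice the area = |1540| = 1540; area = 770; boundary points = 1 + 14 + 2 + 1 = 18; strictly interior points = area - boundary/2 + 1 = 762; answer 762
Part III: U2 = 762; c = 9; 8*(9)^4 - 6*(9)^2 + 3 = (52488) + (-486) + (3) = 52005; answer 52005
Part IV: U3 = 52005; m = 19; cross terms: (10*-24 - 11*-19)=-31, (11*-19 - 19*-24)=247, (19*11 - 6*-19)=323, (6*-19 - 10*11)=-224; twice the area = |315| = 315; area = 315/2; answer 315/2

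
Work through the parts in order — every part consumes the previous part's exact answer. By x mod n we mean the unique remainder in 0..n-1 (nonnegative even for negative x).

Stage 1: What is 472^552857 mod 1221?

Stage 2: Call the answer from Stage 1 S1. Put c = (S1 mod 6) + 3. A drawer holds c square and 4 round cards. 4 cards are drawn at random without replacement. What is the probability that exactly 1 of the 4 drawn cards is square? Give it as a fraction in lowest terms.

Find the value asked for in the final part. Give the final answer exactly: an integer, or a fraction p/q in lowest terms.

Stage 1: squarings mod 1221: 472^1=472, 472^2=562, 472^4=826, 472^8=958, 472^16=793, 472^32=34, 472^64=1156, 472^128=562, 472^256=826, 472^512=958, 472^1024=793, 472^2048=34, 472^4096=1156, 472^8192=562, 472^16384=826, 472^32768=958, 472^65536=793, 472^131072=34, 472^262144=1156, 472^524288=562; 472^552857 = 472^1 * 472^8 * 472^16 * 472^128 * 472^256 * 472^512 * 472^1024 * 472^2048 * 472^8192 * 472^16384 * 472^524288 = 373 (mod 1221); answer 373
Stage 2: S1 = 373; c = 4; total draws C(8,4) = 70; favorable C(4,1)*C(4,3) = 16; P = 8/35; answer 8/35

8/35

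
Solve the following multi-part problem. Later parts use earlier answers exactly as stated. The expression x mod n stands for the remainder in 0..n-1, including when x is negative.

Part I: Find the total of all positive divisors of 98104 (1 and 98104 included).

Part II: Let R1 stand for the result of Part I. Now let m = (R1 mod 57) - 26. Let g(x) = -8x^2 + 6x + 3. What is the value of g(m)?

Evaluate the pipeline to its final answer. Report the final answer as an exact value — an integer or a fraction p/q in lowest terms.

Part I: 98104 = 2^3 * 12263; sigma = (1 + 2 + 4 + 8) * (1 + 12263) = 15 * 12264 = 183960; answer 183960
Part II: R1 = 183960; m = -5; -8*(-5)^2 + 6*(-5)^1 + 3 = (-200) + (-30) + (3) = -227; answer -227

-227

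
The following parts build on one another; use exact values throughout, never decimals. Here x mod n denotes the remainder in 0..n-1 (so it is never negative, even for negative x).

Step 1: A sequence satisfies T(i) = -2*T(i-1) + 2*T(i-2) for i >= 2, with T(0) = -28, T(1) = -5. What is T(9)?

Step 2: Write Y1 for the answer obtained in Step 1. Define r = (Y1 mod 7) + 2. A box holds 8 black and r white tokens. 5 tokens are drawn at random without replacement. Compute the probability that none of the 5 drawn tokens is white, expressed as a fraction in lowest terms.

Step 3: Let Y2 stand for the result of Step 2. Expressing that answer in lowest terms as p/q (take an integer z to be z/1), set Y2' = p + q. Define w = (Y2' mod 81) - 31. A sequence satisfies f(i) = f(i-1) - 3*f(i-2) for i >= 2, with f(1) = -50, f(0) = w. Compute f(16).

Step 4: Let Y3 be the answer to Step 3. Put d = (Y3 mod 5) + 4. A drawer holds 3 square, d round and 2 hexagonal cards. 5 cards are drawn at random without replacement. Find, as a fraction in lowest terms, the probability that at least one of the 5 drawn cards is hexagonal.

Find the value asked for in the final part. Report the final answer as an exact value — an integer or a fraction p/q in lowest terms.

Step 1: T(2) = -2*(-5) + 2*(-28) = -46; iterating: T(2)=-46, T(3)=82, T(4)=-256, T(5)=676, T(6)=-1864, T(7)=5080, T(8)=-13888, T(9)=37936; answer 37936
Step 2: Y1 = 37936; r = 5; total draws C(13,5) = 1287; favorable C(8,5) = 56; P = 56/1287; answer 56/1287
Step 3: Y2 = 56/1287; threaded value p + q = 1343; w = 16; f(2) = 1*(-50) - 3*(16) = -98; iterating: f(2)=-98, f(3)=52, f(4)=346, f(5)=190, f(6)=-848, f(7)=-1418, f(8)=1126, f(9)=5380, f(10)=2002, f(11)=-14138, f(12)=-20144, f(13)=22270, f(14)=82702, f(15)=15892, f(16)=-232214; answer -232214
Step 4: Y3 = -232214; d = 5; total draws C(10,5) = 252; complement C(8,5) = 56; favorable 252 - 56 = 196; P = 7/9; answer 7/9

7/9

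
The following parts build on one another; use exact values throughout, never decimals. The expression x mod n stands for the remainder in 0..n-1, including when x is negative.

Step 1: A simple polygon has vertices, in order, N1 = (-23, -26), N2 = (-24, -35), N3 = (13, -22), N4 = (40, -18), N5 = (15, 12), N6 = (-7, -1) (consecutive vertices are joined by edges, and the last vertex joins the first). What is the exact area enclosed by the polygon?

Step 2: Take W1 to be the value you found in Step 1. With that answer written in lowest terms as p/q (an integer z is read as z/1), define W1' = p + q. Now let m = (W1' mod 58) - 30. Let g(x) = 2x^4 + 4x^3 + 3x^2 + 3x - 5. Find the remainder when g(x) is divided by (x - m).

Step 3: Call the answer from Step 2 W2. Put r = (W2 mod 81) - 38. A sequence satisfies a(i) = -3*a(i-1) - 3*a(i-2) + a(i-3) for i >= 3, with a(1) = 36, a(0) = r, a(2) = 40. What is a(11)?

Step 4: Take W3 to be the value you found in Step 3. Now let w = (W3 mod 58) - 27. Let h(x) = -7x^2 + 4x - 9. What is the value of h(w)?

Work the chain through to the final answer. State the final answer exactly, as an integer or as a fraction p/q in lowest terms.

Step 1: cross terms: (-23*-35 - -24*-26)=181, (-24*-22 - 13*-35)=983, (13*-18 - 40*-22)=646, (40*12 - 15*-18)=750, (15*-1 - -7*12)=69, (-7*-26 - -23*-1)=159; twice the area = |2788| = 2788; area = 1394; answer 1394
Step 2: W1 = 1394; threaded value p + q = 1395; m = -27; remainder = value at the root: 2*(-27)^4 + 4*(-27)^3 + 3*(-27)^2 + 3*(-27)^1 - 5 = (1062882) + (-78732) + (2187) + (-81) + (-5) = 986251; answer 986251
Step 3: W2 = 986251; r = 38; a(3) = -3*(40) - 3*(36) + 1*(38) = -190; iterating: a(3)=-190, a(4)=486, a(5)=-848, a(6)=896, a(7)=342, a(8)=-4562, a(9)=13556, a(10)=-26640, a(11)=34690; answer 34690
Step 4: W3 = 34690; w = -21; -7*(-21)^2 + 4*(-21)^1 - 9 = (-3087) + (-84) + (-9) = -3180; answer -3180

-3180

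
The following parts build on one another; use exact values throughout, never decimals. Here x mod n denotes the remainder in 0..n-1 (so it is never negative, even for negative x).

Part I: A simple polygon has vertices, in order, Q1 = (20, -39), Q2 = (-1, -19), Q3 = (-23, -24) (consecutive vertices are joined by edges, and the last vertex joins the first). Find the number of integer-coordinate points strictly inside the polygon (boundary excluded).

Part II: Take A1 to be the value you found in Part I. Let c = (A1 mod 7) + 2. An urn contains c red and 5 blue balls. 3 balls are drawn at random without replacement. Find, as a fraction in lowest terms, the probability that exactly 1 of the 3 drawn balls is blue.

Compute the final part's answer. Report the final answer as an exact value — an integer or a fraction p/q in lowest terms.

70/143

Part I: cross terms: (20*-19 - -1*-39)=-419, (-1*-24 - -23*-19)=-413, (-23*-39 - 20*-24)=1377; twice the area = |545| = 545; area = 545/2; boundary points = 1 + 1 + 1 = 3; strictly interior points = area - boundary/2 + 1 = 272; answer 272
Part II: A1 = 272; c = 8; total draws C(13,3) = 286; favorable C(5,1)*C(8,2) = 140; P = 70/143; answer 70/143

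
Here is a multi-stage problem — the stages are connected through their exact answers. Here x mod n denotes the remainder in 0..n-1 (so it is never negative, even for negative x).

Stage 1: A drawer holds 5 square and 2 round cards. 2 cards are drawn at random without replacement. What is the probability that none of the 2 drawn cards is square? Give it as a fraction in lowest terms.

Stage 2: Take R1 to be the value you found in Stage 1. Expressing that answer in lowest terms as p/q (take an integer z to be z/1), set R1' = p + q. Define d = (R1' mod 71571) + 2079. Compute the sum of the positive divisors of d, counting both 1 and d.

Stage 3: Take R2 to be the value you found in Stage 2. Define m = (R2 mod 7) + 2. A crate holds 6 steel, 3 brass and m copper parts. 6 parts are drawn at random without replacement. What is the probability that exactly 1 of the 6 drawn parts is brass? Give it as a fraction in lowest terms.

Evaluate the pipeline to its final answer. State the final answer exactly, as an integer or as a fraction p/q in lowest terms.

Stage 1: total draws C(7,2) = 21; favorable C(2,2) = 1; P = 1/21; answer 1/21
Stage 2: R1 = 1/21; threaded value p + q = 22; d = 2101; 2101 = 11 * 191; sigma = (1 + 11) * (1 + 191) = 12 * 192 = 2304; answer 2304
Stage 3: R2 = 2304; m = 3; total draws C(12,6) = 924; favorable C(3,1)*C(9,5) = 378; P = 9/22; answer 9/22

9/22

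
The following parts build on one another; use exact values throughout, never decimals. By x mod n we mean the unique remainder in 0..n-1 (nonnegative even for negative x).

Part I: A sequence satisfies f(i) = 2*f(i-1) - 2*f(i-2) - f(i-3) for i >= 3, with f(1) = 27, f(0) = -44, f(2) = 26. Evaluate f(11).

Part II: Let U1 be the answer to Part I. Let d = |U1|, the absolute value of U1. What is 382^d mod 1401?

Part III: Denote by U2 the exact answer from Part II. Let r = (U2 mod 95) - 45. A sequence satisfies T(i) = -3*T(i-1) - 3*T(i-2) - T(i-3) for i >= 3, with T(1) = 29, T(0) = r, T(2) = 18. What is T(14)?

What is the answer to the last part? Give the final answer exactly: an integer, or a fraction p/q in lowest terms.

Part I: f(3) = 2*(26) - 2*(27) - 1*(-44) = 42; iterating: f(3)=42, f(4)=5, f(5)=-100, f(6)=-252, f(7)=-309, f(8)=-14, f(9)=842, f(10)=2021, f(11)=2372; answer 2372
Part II: U1 = 2372; d = 2372; squarings mod 1401: 382^1=382, 382^2=220, 382^4=766, 382^8=1138, 382^16=520, 382^32=7, 382^64=49, 382^128=1000, 382^256=1087, 382^512=526, 382^1024=679, 382^2048=112; 382^2372 = 382^4 * 382^64 * 382^256 * 382^2048 = 1270 (mod 1401); answer 1270
Part III: U2 = 1270; r = -10; T(3) = -3*(18) - 3*(29) - 1*(-10) = -131; iterating: T(3)=-131, T(4)=310, T(5)=-555, T(6)=866, T(7)=-1243, T(8)=1686, T(9)=-2195, T(10)=2770, T(11)=-3411, T(12)=4118, T(13)=-4891, T(14)=5730; answer 5730

5730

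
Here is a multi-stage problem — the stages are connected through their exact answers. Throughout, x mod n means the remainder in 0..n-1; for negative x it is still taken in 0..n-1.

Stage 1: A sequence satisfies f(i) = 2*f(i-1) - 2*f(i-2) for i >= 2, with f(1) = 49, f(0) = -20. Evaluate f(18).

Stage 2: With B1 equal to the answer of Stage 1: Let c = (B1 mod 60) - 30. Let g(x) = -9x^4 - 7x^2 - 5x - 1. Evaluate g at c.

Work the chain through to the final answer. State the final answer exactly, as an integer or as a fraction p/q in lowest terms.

Stage 1: f(2) = 2*(49) - 2*(-20) = 138; iterating: f(2)=138, f(3)=178, f(4)=80, f(5)=-196, f(6)=-552, f(7)=-712, f(8)=-320, f(9)=784, f(10)=2208, f(11)=2848, f(12)=1280, f(13)=-3136, f(14)=-8832, f(15)=-11392, f(16)=-5120, f(17)=12544, f(18)=35328; answer 35328
Stage 2: B1 = 35328; c = 18; -9*(18)^4 - 7*(18)^2 - 5*(18)^1 - 1 = (-944784) + (-2268) + (-90) + (-1) = -947143; answer -947143

-947143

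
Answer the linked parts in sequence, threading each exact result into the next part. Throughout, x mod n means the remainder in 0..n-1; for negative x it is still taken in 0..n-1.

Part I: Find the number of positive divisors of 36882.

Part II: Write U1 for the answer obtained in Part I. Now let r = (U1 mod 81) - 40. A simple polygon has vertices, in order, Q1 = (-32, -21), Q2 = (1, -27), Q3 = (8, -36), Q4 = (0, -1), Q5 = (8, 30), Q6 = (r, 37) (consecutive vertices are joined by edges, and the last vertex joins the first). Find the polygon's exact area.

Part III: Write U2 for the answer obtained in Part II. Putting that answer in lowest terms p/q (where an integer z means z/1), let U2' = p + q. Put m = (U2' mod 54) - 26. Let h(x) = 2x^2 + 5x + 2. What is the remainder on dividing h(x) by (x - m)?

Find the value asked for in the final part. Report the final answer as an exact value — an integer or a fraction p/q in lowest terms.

Part I: 36882 = 2 * 3^3 * 683; number of divisors = (1+1) * (3+1) * (1+1) = 16; answer 16
Part II: U1 = 16; r = -24; cross terms: (-32*-27 - 1*-21)=885, (1*-36 - 8*-27)=180, (8*-1 - 0*-36)=-8, (0*30 - 8*-1)=8, (8*37 - -24*30)=1016, (-24*-21 - -32*37)=1688; twice the area = |3769| = 3769; area = 3769/2; answer 3769/2
Part III: U2 = 3769/2; threaded value p + q = 3771; m = 19; remainder = value at the root: 2*(19)^2 + 5*(19)^1 + 2 = (722) + (95) + (2) = 819; answer 819

819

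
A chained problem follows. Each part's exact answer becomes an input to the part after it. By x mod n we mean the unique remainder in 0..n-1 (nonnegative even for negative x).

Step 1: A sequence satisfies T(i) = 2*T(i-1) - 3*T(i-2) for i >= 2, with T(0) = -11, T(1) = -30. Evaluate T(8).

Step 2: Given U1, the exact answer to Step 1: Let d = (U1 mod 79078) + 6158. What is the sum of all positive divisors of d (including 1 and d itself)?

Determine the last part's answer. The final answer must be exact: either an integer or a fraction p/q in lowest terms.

Step 1: T(2) = 2*(-30) - 3*(-11) = -27; iterating: T(2)=-27, T(3)=36, T(4)=153, T(5)=198, T(6)=-63, T(7)=-720, T(8)=-1251; answer -1251
Step 2: U1 = -1251; d = 83985; 83985 = 3 * 5 * 11 * 509; sigma = (1 + 3) * (1 + 5) * (1 + 11) * (1 + 509) = 4 * 6 * 12 * 510 = 146880; answer 146880

146880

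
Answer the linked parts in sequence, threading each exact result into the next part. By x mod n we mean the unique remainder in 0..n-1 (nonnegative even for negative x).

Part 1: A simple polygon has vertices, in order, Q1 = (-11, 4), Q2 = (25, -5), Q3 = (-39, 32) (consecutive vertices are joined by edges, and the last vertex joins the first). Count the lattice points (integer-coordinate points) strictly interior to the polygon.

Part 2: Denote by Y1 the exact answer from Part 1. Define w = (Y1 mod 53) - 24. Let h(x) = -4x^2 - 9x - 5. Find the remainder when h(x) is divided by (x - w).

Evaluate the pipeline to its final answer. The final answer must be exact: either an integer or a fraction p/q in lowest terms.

-1463

Part 1: cross terms: (-11*-5 - 25*4)=-45, (25*32 - -39*-5)=605, (-39*4 - -11*32)=196; twice the area = |756| = 756; area = 378; boundary points = 9 + 1 + 28 = 38; strictly interior points = area - boundary/2 + 1 = 360; answer 360
Part 2: Y1 = 360; w = 18; remainder = value at the root: -4*(18)^2 - 9*(18)^1 - 5 = (-1296) + (-162) + (-5) = -1463; answer -1463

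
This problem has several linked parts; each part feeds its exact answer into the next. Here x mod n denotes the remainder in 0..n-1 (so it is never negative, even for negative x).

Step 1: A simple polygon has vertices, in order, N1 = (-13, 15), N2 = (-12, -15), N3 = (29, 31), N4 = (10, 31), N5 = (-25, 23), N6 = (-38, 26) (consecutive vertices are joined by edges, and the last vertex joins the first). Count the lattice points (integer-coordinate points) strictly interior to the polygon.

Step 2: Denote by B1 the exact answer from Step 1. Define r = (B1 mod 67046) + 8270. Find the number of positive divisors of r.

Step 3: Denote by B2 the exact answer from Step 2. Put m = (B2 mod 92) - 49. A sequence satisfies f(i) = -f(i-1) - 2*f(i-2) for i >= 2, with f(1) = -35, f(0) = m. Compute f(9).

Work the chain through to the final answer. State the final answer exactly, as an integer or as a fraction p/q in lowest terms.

865

Step 1: cross terms: (-13*-15 - -12*15)=375, (-12*31 - 29*-15)=63, (29*31 - 10*31)=589, (10*23 - -25*31)=1005, (-25*26 - -38*23)=224, (-38*15 - -13*26)=-232; twice the area = |2024| = 2024; area = 1012; boundary points = 1 + 1 + 19 + 1 + 1 + 1 = 24; strictly interior points = area - boundary/2 + 1 = 1001; answer 1001
Step 2: B1 = 1001; r = 9271; 9271 = 73 * 127; number of divisors = (1+1) * (1+1) = 4; answer 4
Step 3: B2 = 4; m = -45; f(2) = -1*(-35) - 2*(-45) = 125; iterating: f(2)=125, f(3)=-55, f(4)=-195, f(5)=305, f(6)=85, f(7)=-695, f(8)=525, f(9)=865; answer 865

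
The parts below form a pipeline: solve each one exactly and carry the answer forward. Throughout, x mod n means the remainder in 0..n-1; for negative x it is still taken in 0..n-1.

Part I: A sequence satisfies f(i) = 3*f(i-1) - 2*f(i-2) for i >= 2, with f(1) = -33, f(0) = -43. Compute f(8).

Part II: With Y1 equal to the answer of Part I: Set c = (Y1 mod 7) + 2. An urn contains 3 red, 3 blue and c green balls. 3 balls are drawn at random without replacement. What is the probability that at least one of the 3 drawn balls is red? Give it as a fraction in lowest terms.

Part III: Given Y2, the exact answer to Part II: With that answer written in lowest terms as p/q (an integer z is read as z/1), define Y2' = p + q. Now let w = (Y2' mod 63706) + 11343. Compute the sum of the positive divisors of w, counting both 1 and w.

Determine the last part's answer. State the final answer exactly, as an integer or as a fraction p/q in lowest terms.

23940

Part I: f(2) = 3*(-33) - 2*(-43) = -13; iterating: f(2)=-13, f(3)=27, f(4)=107, f(5)=267, f(6)=587, f(7)=1227, f(8)=2507; answer 2507
Part II: Y1 = 2507; c = 3; total draws C(9,3) = 84; complement C(6,3) = 20; favorable 84 - 20 = 64; P = 16/21; answer 16/21
Part III: Y2 = 16/21; threaded value p + q = 37; w = 11380; 11380 = 2^2 * 5 * 569; sigma = (1 + 2 + 4) * (1 + 5) * (1 + 569) = 7 * 6 * 570 = 23940; answer 23940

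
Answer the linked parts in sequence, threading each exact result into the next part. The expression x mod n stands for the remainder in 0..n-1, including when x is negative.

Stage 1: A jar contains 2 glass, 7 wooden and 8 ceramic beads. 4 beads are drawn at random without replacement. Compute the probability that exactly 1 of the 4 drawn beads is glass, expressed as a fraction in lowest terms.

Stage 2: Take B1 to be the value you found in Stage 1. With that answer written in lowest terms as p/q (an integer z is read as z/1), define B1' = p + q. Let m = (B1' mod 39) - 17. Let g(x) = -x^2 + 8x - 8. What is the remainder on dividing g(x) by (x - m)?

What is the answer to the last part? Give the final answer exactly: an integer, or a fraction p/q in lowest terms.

-161

Stage 1: total draws C(17,4) = 2380; favorable C(2,1)*C(15,3) = 910; P = 13/34; answer 13/34
Stage 2: B1 = 13/34; threaded value p + q = 47; m = -9; remainder = value at the root: -1*(-9)^2 + 8*(-9)^1 - 8 = (-81) + (-72) + (-8) = -161; answer -161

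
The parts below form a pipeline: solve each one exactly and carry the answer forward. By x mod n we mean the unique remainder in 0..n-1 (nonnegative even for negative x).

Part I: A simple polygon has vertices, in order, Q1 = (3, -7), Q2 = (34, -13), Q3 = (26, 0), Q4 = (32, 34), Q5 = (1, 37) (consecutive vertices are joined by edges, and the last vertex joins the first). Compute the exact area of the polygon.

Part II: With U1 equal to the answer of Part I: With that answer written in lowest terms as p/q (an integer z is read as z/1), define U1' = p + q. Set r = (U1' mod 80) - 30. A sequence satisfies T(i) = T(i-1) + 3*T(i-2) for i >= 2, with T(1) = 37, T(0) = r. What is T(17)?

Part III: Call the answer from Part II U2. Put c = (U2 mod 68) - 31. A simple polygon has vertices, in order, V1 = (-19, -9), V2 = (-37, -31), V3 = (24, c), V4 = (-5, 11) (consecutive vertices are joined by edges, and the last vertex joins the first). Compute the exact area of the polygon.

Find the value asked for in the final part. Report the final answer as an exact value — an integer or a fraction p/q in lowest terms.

Part I: cross terms: (3*-13 - 34*-7)=199, (34*0 - 26*-13)=338, (26*34 - 32*0)=884, (32*37 - 1*34)=1150, (1*-7 - 3*37)=-118; twice the area = |2453| = 2453; area = 2453/2; answer 2453/2
Part II: U1 = 2453/2; threaded value p + q = 2455; r = 25; T(2) = 1*(37) + 3*(25) = 112; iterating: T(2)=112, T(3)=223, T(4)=559, T(5)=1228, T(6)=2905, T(7)=6589, T(8)=15304, T(9)=35071, T(10)=80983, T(11)=186196, T(12)=429145, T(13)=987733, T(14)=2275168, T(15)=5238367, T(16)=12063871, T(17)=27778972; answer 27778972
Part III: U2 = 27778972; c = -11; cross terms: (-19*-31 - -37*-9)=256, (-37*-11 - 24*-31)=1151, (24*11 - -5*-11)=209, (-5*-9 - -19*11)=254; twice the area = |1870| = 1870; area = 935; answer 935

935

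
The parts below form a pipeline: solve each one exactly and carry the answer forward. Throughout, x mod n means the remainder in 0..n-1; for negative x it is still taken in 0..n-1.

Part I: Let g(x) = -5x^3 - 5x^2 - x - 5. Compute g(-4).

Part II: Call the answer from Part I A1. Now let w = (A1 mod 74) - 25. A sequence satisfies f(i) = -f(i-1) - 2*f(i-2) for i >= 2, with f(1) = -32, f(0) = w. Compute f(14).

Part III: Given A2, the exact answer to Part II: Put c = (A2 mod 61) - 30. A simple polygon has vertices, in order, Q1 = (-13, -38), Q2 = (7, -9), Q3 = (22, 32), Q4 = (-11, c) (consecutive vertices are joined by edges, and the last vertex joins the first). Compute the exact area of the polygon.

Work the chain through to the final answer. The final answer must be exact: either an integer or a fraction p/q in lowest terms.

525/2

Part I: -5*(-4)^3 - 5*(-4)^2 - 1*(-4)^1 - 5 = (320) + (-80) + (4) + (-5) = 239; answer 239
Part II: A1 = 239; w = -8; f(2) = -1*(-32) - 2*(-8) = 48; iterating: f(2)=48, f(3)=16, f(4)=-112, f(5)=80, f(6)=144, f(7)=-304, f(8)=16, f(9)=592, f(10)=-624, f(11)=-560, f(12)=1808, f(13)=-688, f(14)=-2928; answer -2928
Part III: A2 = -2928; c = -30; cross terms: (-13*-9 - 7*-38)=383, (7*32 - 22*-9)=422, (22*-30 - -11*32)=-308, (-11*-38 - -13*-30)=28; twice the area = |525| = 525; area = 525/2; answer 525/2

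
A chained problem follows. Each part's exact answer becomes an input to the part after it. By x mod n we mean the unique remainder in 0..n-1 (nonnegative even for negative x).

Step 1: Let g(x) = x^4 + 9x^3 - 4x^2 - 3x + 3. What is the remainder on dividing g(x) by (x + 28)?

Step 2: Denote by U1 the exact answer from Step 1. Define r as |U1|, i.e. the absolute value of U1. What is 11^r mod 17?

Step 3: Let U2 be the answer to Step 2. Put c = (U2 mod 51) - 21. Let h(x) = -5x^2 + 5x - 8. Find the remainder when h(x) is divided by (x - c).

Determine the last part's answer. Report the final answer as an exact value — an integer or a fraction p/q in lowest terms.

Step 1: remainder = value at the root: 1*(-28)^4 + 9*(-28)^3 - 4*(-28)^2 - 3*(-28)^1 + 3 = (614656) + (-197568) + (-3136) + (84) + (3) = 414039; answer 414039
Step 2: U1 = 414039; r = 414039; squarings mod 17: 11^1=11, 11^2=2, 11^4=4, 11^8=16, 11^16=1, 11^32=1, 11^64=1, 11^128=1, 11^256=1, 11^512=1, 11^1024=1, 11^2048=1, 11^4096=1, 11^8192=1, 11^16384=1, 11^32768=1, 11^65536=1, 11^131072=1, 11^262144=1; 11^414039 = 11^1 * 11^2 * 11^4 * 11^16 * 11^64 * 11^256 * 11^4096 * 11^16384 * 11^131072 * 11^262144 = 3 (mod 17); answer 3
Step 3: U2 = 3; c = -18; remainder = value at the root: -5*(-18)^2 + 5*(-18)^1 - 8 = (-1620) + (-90) + (-8) = -1718; answer -1718

-1718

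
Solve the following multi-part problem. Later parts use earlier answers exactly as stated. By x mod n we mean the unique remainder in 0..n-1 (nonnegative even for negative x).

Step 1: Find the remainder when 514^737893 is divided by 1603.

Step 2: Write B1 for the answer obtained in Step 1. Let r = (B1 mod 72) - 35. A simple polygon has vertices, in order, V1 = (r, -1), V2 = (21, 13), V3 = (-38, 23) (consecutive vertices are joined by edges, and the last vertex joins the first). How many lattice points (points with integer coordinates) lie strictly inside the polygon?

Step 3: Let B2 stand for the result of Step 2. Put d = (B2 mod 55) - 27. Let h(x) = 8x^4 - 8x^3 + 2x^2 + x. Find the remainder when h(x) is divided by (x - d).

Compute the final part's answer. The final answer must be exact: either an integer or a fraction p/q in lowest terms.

4410423

Step 1: squarings mod 1603: 514^1=514, 514^2=1304, 514^4=1236, 514^8=37, 514^16=1369, 514^32=254, 514^64=396, 514^128=1325, 514^256=340, 514^512=184, 514^1024=193, 514^2048=380, 514^4096=130, 514^8192=870, 514^16384=284, 514^32768=506, 514^65536=1159, 514^131072=1570, 514^262144=1089, 514^524288=1304; 514^737893 = 514^1 * 514^4 * 514^32 * 514^64 * 514^512 * 514^16384 * 514^65536 * 514^131072 * 514^524288 = 1263 (mod 1603); answer 1263
Step 2: B1 = 1263; r = 4; cross terms: (4*13 - 21*-1)=73, (21*23 - -38*13)=977, (-38*-1 - 4*23)=-54; twice the area = |996| = 996; area = 498; boundary points = 1 + 1 + 6 = 8; strictly interior points = area - boundary/2 + 1 = 495; answer 495
Step 3: B2 = 495; d = -27; remainder = value at the root: 8*(-27)^4 - 8*(-27)^3 + 2*(-27)^2 + 1*(-27)^1 = (4251528) + (157464) + (1458) + (-27) = 4410423; answer 4410423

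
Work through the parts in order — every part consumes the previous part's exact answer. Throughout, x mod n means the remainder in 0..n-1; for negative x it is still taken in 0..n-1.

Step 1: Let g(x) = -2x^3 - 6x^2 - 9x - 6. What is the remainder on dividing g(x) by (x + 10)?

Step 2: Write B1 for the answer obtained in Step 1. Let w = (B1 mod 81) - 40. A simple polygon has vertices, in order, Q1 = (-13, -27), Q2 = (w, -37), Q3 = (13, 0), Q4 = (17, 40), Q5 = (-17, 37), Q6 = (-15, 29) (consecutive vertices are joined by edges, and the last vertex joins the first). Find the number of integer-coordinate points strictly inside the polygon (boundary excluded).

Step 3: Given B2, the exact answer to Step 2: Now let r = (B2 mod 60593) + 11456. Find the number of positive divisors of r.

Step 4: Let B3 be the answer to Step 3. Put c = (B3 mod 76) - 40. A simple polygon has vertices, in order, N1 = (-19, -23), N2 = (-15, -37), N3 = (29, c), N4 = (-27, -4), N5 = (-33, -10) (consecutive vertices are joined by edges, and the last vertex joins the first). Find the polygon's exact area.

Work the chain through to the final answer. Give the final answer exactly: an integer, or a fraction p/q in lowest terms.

Step 1: remainder = value at the root: -2*(-10)^3 - 6*(-10)^2 - 9*(-10)^1 - 6 = (2000) + (-600) + (90) + (-6) = 1484; answer 1484
Step 2: B1 = 1484; w = -14; cross terms: (-13*-37 - -14*-27)=103, (-14*0 - 13*-37)=481, (13*40 - 17*0)=520, (17*37 - -17*40)=1309, (-17*29 - -15*37)=62, (-15*-27 - -13*29)=782; twice the area = |3257| = 3257; area = 3257/2; boundary points = 1 + 1 + 4 + 1 + 2 + 2 = 11; strictly interior points = area - boundary/2 + 1 = 1624; answer 1624
Step 3: B2 = 1624; r = 13080; 13080 = 2^3 * 3 * 5 * 109; number of divisors = (3+1) * (1+1) * (1+1) * (1+1) = 32; answer 32
Step 4: B3 = 32; c = -8; cross terms: (-19*-37 - -15*-23)=358, (-15*-8 - 29*-37)=1193, (29*-4 - -27*-8)=-332, (-27*-10 - -33*-4)=138, (-33*-23 - -19*-10)=569; twice the area = |1926| = 1926; area = 963; answer 963

963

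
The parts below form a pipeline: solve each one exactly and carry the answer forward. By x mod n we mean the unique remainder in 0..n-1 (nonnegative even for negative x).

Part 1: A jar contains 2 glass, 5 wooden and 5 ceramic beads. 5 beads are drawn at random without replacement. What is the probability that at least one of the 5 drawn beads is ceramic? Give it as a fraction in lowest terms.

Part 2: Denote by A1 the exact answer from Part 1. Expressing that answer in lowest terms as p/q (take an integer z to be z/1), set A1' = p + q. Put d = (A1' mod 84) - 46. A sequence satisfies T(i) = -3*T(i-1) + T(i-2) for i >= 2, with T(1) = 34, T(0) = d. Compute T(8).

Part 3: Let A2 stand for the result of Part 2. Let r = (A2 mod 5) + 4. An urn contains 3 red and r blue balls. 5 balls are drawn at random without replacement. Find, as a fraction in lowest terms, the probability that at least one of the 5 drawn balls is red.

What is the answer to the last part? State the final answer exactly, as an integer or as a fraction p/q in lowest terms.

55/56

Part 1: total draws C(12,5) = 792; complement C(7,5) = 21; favorable 792 - 21 = 771; P = 257/264; answer 257/264
Part 2: A1 = 257/264; threaded value p + q = 521; d = -29; T(2) = -3*(34) + 1*(-29) = -131; iterating: T(2)=-131, T(3)=427, T(4)=-1412, T(5)=4663, T(6)=-15401, T(7)=50866, T(8)=-167999; answer -167999
Part 3: A2 = -167999; r = 5; total draws C(8,5) = 56; complement C(5,5) = 1; favorable 56 - 1 = 55; P = 55/56; answer 55/56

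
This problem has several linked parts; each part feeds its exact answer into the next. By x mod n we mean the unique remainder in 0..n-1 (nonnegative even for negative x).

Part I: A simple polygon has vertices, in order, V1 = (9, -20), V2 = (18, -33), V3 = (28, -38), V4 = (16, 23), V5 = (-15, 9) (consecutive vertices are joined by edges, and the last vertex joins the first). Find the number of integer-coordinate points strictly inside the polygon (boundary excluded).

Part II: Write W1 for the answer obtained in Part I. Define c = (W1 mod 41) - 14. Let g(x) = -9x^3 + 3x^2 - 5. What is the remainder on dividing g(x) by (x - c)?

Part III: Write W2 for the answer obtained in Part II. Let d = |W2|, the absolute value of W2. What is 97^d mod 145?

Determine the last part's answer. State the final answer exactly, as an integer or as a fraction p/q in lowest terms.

Part I: cross terms: (9*-33 - 18*-20)=63, (18*-38 - 28*-33)=240, (28*23 - 16*-38)=1252, (16*9 - -15*23)=489, (-15*-20 - 9*9)=219; twice the area = |2263| = 2263; area = 2263/2; boundary points = 1 + 5 + 1 + 1 + 1 = 9; strictly interior points = area - boundary/2 + 1 = 1128; answer 1128
Part II: W1 = 1128; c = 7; remainder = value at the root: -9*(7)^3 + 3*(7)^2 - 5 = (-3087) + (147) + (-5) = -2945; answer -2945
Part III: W2 = -2945; d = 2945; squarings mod 145: 97^1=97, 97^2=129, 97^4=111, 97^8=141, 97^16=16, 97^32=111, 97^64=141, 97^128=16, 97^256=111, 97^512=141, 97^1024=16, 97^2048=111; 97^2945 = 97^1 * 97^128 * 97^256 * 97^512 * 97^2048 = 37 (mod 145); answer 37

37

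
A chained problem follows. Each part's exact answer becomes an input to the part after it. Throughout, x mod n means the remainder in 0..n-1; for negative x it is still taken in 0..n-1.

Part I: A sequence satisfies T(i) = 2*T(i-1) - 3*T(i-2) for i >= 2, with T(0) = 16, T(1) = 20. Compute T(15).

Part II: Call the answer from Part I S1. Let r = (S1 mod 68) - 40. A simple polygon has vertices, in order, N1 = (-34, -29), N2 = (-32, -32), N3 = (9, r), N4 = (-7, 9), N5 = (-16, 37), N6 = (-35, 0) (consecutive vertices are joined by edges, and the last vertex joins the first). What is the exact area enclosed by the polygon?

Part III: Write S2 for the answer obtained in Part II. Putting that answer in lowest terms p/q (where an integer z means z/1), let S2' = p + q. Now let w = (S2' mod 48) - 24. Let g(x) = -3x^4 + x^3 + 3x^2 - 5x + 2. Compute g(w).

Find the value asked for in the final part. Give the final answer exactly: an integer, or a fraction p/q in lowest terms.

Part I: T(2) = 2*(20) - 3*(16) = -8; iterating: T(2)=-8, T(3)=-76, T(4)=-128, T(5)=-28, T(6)=328, T(7)=740, T(8)=496, T(9)=-1228, T(10)=-3944, T(11)=-4204, T(12)=3424, T(13)=19460, T(14)=28648, T(15)=-1084; answer -1084
Part II: S1 = -1084; r = -36; cross terms: (-34*-32 - -32*-29)=160, (-32*-36 - 9*-32)=1440, (9*9 - -7*-36)=-171, (-7*37 - -16*9)=-115, (-16*0 - -35*37)=1295, (-35*-29 - -34*0)=1015; twice the area = |3624| = 3624; area = 1812; answer 1812
Part III: S2 = 1812; threaded value p + q = 1813; w = 13; -3*(13)^4 + 1*(13)^3 + 3*(13)^2 - 5*(13)^1 + 2 = (-85683) + (2197) + (507) + (-65) + (2) = -83042; answer -83042

-83042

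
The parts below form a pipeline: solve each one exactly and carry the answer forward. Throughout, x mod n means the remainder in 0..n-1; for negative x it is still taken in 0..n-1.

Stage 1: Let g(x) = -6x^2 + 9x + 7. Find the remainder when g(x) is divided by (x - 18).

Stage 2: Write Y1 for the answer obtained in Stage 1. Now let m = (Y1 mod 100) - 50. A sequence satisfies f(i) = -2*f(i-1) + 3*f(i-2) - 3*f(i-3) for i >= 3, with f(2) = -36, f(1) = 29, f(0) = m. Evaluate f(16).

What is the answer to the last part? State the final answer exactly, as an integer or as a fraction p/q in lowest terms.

-832939692

Stage 1: remainder = value at the root: -6*(18)^2 + 9*(18)^1 + 7 = (-1944) + (162) + (7) = -1775; answer -1775
Stage 2: Y1 = -1775; m = -25; f(3) = -2*(-36) + 3*(29) - 3*(-25) = 234; iterating: f(3)=234, f(4)=-663, f(5)=2136, f(6)=-6963, f(7)=22323, f(8)=-71943, f(9)=231744, f(10)=-746286, f(11)=2403633, f(12)=-7741356, f(13)=24932469, f(14)=-80299905, f(15)=258621285, f(16)=-832939692; answer -832939692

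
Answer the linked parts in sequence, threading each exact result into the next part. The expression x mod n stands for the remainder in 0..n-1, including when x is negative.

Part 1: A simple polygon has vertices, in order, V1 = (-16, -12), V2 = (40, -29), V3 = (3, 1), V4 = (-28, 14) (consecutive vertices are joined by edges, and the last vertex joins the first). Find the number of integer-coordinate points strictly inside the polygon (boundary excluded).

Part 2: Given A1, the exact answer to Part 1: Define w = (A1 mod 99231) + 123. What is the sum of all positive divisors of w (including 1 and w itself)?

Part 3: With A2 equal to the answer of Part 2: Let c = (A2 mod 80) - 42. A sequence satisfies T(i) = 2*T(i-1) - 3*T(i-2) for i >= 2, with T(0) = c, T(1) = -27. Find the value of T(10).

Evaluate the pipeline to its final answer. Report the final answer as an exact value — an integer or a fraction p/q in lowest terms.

-5100

Part 1: cross terms: (-16*-29 - 40*-12)=944, (40*1 - 3*-29)=127, (3*14 - -28*1)=70, (-28*-12 - -16*14)=560; twice the area = |1701| = 1701; area = 1701/2; boundary points = 1 + 1 + 1 + 2 = 5; strictly interior points = area - boundary/2 + 1 = 849; answer 849
Part 2: A1 = 849; w = 972; 972 = 2^2 * 3^5; sigma = (1 + 2 + 4) * (1 + 3 + 9 + 27 + 81 + 243) = 7 * 364 = 2548; answer 2548
Part 3: A2 = 2548; c = 26; T(2) = 2*(-27) - 3*(26) = -132; iterating: T(2)=-132, T(3)=-183, T(4)=30, T(5)=609, T(6)=1128, T(7)=429, T(8)=-2526, T(9)=-6339, T(10)=-5100; answer -5100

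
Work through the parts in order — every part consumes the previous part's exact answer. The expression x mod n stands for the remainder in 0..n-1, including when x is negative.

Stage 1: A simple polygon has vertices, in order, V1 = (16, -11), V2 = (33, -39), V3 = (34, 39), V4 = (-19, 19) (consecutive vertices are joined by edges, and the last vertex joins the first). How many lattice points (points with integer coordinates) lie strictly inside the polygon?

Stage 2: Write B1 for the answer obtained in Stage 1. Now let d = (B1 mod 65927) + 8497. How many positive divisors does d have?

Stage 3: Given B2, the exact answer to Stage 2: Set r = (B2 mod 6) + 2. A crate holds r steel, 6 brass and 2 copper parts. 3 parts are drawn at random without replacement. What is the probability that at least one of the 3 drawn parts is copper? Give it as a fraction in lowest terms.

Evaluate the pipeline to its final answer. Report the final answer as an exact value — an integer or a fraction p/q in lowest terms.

Stage 1: cross terms: (16*-39 - 33*-11)=-261, (33*39 - 34*-39)=2613, (34*19 - -19*39)=1387, (-19*-11 - 16*19)=-95; twice the area = |3644| = 3644; area = 1822; boundary points = 1 + 1 + 1 + 5 = 8; strictly interior points = area - boundary/2 + 1 = 1819; answer 1819
Stage 2: B1 = 1819; d = 10316; 10316 = 2^2 * 2579; number of divisors = (2+1) * (1+1) = 6; answer 6
Stage 3: B2 = 6; r = 2; total draws C(10,3) = 120; complement C(8,3) = 56; favorable 120 - 56 = 64; P = 8/15; answer 8/15

8/15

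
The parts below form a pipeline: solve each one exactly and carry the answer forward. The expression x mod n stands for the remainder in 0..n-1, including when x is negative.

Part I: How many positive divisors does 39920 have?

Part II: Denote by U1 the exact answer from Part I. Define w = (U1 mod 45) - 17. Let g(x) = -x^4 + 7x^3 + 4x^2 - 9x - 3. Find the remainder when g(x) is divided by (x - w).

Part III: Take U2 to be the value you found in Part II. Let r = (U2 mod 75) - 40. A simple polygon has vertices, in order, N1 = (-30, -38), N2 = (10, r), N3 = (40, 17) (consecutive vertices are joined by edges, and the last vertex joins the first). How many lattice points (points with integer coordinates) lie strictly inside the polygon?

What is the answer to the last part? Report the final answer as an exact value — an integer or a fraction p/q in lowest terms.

190

Part I: 39920 = 2^4 * 5 * 499; number of divisors = (4+1) * (1+1) * (1+1) = 20; answer 20
Part II: U1 = 20; w = 3; remainder = value at the root: -1*(3)^4 + 7*(3)^3 + 4*(3)^2 - 9*(3)^1 - 3 = (-81) + (189) + (36) + (-27) + (-3) = 114; answer 114
Part III: U2 = 114; r = -1; cross terms: (-30*-1 - 10*-38)=410, (10*17 - 40*-1)=210, (40*-38 - -30*17)=-1010; twice the area = |-390| = 390; area = 195; boundary points = 1 + 6 + 5 = 12; strictly interior points = area - boundary/2 + 1 = 190; answer 190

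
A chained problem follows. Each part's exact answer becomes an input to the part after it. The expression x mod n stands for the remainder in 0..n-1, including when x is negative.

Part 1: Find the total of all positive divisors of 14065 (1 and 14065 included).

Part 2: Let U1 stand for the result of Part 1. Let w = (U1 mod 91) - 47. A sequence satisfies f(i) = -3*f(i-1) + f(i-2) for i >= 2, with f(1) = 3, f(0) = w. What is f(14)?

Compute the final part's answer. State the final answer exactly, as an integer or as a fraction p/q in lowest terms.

Part 1: 14065 = 5 * 29 * 97; sigma = (1 + 5) * (1 + 29) * (1 + 97) = 6 * 30 * 98 = 17640; answer 17640
Part 2: U1 = 17640; w = 30; f(2) = -3*(3) + 1*(30) = 21; iterating: f(2)=21, f(3)=-60, f(4)=201, f(5)=-663, f(6)=2190, f(7)=-7233, f(8)=23889, f(9)=-78900, f(10)=260589, f(11)=-860667, f(12)=2842590, f(13)=-9388437, f(14)=31007901; answer 31007901

31007901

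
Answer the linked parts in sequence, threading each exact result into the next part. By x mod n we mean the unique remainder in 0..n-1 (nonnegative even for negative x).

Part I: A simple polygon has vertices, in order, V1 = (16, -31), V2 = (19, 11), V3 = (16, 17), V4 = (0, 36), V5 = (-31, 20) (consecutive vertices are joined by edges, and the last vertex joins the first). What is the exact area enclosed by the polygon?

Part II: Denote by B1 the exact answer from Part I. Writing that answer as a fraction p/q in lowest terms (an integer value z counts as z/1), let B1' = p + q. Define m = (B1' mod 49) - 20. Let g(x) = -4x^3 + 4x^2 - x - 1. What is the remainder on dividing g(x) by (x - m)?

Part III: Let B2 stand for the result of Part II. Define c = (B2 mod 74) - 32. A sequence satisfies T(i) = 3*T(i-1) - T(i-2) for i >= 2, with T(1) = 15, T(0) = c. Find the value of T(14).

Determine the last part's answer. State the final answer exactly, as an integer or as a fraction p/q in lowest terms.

6223881

Part I: cross terms: (16*11 - 19*-31)=765, (19*17 - 16*11)=147, (16*36 - 0*17)=576, (0*20 - -31*36)=1116, (-31*-31 - 16*20)=641; twice the area = |3245| = 3245; area = 3245/2; answer 3245/2
Part II: B1 = 3245/2; threaded value p + q = 3247; m = -7; remainder = value at the root: -4*(-7)^3 + 4*(-7)^2 - 1*(-7)^1 - 1 = (1372) + (196) + (7) + (-1) = 1574; answer 1574
Part III: B2 = 1574; c = -12; T(2) = 3*(15) - 1*(-12) = 57; iterating: T(2)=57, T(3)=156, T(4)=411, T(5)=1077, T(6)=2820, T(7)=7383, T(8)=19329, T(9)=50604, T(10)=132483, T(11)=346845, T(12)=908052, T(13)=2377311, T(14)=6223881; answer 6223881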